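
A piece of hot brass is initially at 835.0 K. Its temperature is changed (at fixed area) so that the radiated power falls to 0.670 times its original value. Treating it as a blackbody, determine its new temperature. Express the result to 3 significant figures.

T₂ ≈ 755 K

P ∝ T⁴, so T₂/T₁ = (P₂/P₁)^(1/4) = (0.670)^(1/4) = 0.904729.
T₂ = 835.0 × 0.904729 = 755 K.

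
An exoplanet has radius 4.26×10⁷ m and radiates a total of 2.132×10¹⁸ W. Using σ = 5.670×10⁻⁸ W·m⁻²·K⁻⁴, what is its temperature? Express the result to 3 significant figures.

T ≈ 202 K

Surface area A = 4πR² = 4π(4.26×10⁷ m)² = 2.28049×10¹⁶ m².
P = σAT⁴ ⇒ T = (P/(σA))^(1/4) = (2.132×10¹⁸/(5.670×10⁻⁸×2.28049×10¹⁶))^(1/4) = 202 K.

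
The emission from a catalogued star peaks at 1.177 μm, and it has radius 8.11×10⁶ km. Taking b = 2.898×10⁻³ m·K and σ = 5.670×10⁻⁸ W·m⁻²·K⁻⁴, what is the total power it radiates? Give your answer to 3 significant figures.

Wien's law: T = b/λ_max = 2.898×10⁻³/1.177×10⁻⁶ = 2462.19 K.
Surface area A = 4πR² = 4π(8.11×10⁹ m)² = 8.26517×10²⁰ m².
Then P = σAT⁴ = 5.670×10⁻⁸×8.26517×10²⁰×(2462.19)⁴ = 1.72×10²⁷ W.

P ≈ 1.72×10²⁷ W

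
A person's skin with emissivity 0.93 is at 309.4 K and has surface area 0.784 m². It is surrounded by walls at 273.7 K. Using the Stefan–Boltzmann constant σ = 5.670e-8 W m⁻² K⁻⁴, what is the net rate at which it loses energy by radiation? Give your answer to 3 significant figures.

Area A = 0.784 m².
Net radiated power P_net = εσA(T⁴ − T₀⁴) = 0.93×5.670×10⁻⁸×0.784×(309.4⁴ − 273.7⁴).
T⁴ − T₀⁴ = 9.16392×10⁹ − 5.61176×10⁹ = 3.55216×10⁹ K⁴, so P_net = 147 W.

Net loss ≈ 147 W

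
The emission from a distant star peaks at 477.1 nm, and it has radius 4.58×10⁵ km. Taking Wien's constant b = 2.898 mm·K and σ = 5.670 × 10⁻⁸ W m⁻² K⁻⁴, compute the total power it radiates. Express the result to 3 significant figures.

P ≈ 2.03×10²⁶ W

Wien's law: T = b/λ_max = 2.898×10⁻³/4.771×10⁻⁷ = 6074.20 K.
Surface area A = 4πR² = 4π(4.58×10⁸ m)² = 2.63597×10¹⁸ m².
Then P = σAT⁴ = 5.670×10⁻⁸×2.63597×10¹⁸×(6074.20)⁴ = 2.03×10²⁶ W.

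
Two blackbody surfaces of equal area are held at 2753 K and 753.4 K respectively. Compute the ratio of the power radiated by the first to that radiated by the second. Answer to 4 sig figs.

P₁/P₂ ≈ 178.3

With equal areas, P₁/P₂ = (T₁/T₂)⁴ = (2753/753.4)⁴ = 178.3.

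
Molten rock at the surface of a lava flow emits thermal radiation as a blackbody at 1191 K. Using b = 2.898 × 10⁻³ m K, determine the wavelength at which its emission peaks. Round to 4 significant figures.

Wien's displacement law: λ_max = b/T = (2.898×10⁻³ m·K)/(1191 K) = 2.4332×10⁻⁶ m.
That is 2.433 μm, in the infrared range.

λ_max ≈ 2.433 μm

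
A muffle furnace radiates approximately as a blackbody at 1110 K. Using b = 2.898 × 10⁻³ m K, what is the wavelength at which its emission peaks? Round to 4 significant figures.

λ_max ≈ 2.611 μm

Wien's displacement law: λ_max = b/T = (2.898×10⁻³ m·K)/(1110 K) = 2.6108×10⁻⁶ m.
That is 2.611 μm, in the infrared range.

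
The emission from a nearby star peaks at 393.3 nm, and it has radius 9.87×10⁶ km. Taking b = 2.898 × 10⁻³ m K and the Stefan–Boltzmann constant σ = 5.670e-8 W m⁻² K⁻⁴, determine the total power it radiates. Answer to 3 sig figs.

P ≈ 2.05×10²⁹ W

Wien's law: T = b/λ_max = 2.898×10⁻³/3.933×10⁻⁷ = 7368.42 K.
Surface area A = 4πR² = 4π(9.87×10⁹ m)² = 1.22418×10²¹ m².
Then P = σAT⁴ = 5.670×10⁻⁸×1.22418×10²¹×(7368.42)⁴ = 2.05×10²⁹ W.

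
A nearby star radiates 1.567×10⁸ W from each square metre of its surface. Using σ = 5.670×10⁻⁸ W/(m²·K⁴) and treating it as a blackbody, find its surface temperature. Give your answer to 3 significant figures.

I = σT⁴, so T = (I/σ)^(1/4) = (1.567×10⁸/(5.670×10⁻⁸))^(1/4) = 7.25×10³ K.

T ≈ 7.25×10³ K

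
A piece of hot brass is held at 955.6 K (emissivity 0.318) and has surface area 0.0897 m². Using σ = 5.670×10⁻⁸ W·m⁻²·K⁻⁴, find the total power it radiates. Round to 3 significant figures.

P ≈ 1.35×10³ W

Area A = 0.0897 m².
P = εσAT⁴ = 0.318 × 5.670×10⁻⁸ × 0.0897 × (955.6)⁴ = 1.35×10³ W.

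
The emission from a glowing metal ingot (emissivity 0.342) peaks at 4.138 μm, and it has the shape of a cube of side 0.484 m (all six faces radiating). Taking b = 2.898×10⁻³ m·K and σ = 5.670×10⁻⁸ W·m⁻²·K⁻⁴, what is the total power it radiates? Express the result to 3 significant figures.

P ≈ 6.56×10³ W

Wien's law: T = b/λ_max = 2.898×10⁻³/4.138×10⁻⁶ = 700.338 K.
Area A = 6s² = 6×(0.484 m)² = 1.40554 m².
Then P = εσAT⁴ = 0.342×5.670×10⁻⁸×1.40554×(700.338)⁴ = 6.56×10³ W.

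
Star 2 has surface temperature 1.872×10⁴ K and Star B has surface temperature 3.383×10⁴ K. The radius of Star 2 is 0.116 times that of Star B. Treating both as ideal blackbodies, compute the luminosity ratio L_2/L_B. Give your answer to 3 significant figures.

L_2/L_B ≈ 1.26×10⁻³

L ∝ R²T⁴, so L_2/L_B = (R_2/R_B)²(T_2/T_B)⁴ = (0.116)² × (1.872×10⁴/3.383×10⁴)⁴ = 0.013456 × 0.0937595 = 1.26×10⁻³.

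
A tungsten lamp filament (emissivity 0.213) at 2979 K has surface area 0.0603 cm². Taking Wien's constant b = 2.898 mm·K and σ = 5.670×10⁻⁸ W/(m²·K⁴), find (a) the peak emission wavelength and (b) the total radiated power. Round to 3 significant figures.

λ_max ≈ 0.973 μm; P ≈ 5.74 W

(a) λ_max = b/T = 2.898×10⁻³/2979 = 9.728×10⁻⁷ m = 0.973 μm.
Area A = 0.0603 cm² = 6.03×10⁻⁶ m².
(b) P = εσAT⁴ = 0.213×5.670×10⁻⁸×6.03×10⁻⁶×(2979)⁴ = 5.74 W.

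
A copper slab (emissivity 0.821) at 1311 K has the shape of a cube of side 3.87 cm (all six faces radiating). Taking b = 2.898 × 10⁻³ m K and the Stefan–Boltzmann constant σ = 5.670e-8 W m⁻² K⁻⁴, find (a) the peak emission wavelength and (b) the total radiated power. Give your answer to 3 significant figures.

(a) λ_max = b/T = 2.898×10⁻³/1311 = 2.211×10⁻⁶ m = 2.21 μm.
Area A = 6s² = 6×(0.0387 m)² = 8.98614×10⁻³ m².
(b) P = εσAT⁴ = 0.821×5.670×10⁻⁸×8.98614×10⁻³×(1311)⁴ = 1.24×10³ W.

λ_max ≈ 2.21 μm; P ≈ 1.24×10³ W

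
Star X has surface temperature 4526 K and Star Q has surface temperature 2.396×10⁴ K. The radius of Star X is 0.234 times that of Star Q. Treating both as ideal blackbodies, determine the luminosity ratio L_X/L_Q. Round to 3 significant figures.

L ∝ R²T⁴, so L_X/L_Q = (R_X/R_Q)²(T_X/T_Q)⁴ = (0.234)² × (4526/2.396×10⁴)⁴ = 0.054756 × 1.27324×10⁻³ = 6.97×10⁻⁵.

L_X/L_Q ≈ 6.97×10⁻⁵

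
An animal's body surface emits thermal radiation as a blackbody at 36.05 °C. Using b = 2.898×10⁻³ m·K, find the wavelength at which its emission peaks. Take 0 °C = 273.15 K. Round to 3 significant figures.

λ_max ≈ 9.37 μm

T = 36.05 °C + 273.15 = 309.20 K.
Wien's displacement law: λ_max = b/T = (2.898×10⁻³ m·K)/(309.20 K) = 9.373×10⁻⁶ m.
That is 9.37 μm, in the infrared range.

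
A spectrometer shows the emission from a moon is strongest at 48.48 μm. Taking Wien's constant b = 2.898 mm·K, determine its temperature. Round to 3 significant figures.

T ≈ 59.8 K

Wien's law gives T = b/λ_max = (2.898×10⁻³ m·K)/(4.848×10⁻⁵ m) = 59.8 K.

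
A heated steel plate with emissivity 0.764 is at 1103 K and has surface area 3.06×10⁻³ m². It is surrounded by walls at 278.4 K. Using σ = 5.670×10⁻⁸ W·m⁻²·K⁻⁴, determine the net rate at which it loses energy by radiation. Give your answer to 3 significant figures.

Net loss ≈ 195 W

Area A = 3.06×10⁻³ m².
Net radiated power P_net = εσA(T⁴ − T₀⁴) = 0.764×5.670×10⁻⁸×3.06×10⁻³×(1103⁴ − 278.4⁴).
T⁴ − T₀⁴ = 1.48014×10¹² − 6.00727×10⁹ = 1.47413×10¹² K⁴, so P_net = 195 W.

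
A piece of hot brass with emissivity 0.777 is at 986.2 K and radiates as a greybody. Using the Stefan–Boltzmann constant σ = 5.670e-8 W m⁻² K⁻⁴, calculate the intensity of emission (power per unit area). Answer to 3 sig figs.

Stefan–Boltzmann: I = εσT⁴ = 0.777 × 5.670×10⁻⁸ × (986.2)⁴ = 4.17×10⁴ W/m².

I ≈ 4.17×10⁴ W/m²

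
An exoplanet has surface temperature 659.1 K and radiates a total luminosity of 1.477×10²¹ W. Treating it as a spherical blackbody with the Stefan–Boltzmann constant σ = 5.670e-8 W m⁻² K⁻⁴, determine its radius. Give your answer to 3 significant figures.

L = 4πR²σT⁴ ⇒ R = √(L/(4πσT⁴)).
σT⁴ = 10700.1 W/m², so R = √(1.477×10²¹/(4π×10700.1)) = 1.05×10⁸ m.

R ≈ 1.05×10⁸ m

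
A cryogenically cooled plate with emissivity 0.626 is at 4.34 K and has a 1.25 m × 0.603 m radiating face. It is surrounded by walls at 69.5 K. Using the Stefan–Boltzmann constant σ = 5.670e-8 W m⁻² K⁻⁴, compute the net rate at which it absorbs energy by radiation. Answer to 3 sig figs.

Area A = 1.25 × 0.603 = 0.75375 m².
Net radiated power P_net = εσA(T⁴ − T₀⁴) = 0.626×5.670×10⁻⁸×0.75375×(4.34⁴ − 69.5⁴).
T⁴ − T₀⁴ = 354.780 − 2.33313×10⁷ = -2.33309×10⁷ K⁴, so P_net = -0.624 W — negative, meaning a net gain of 0.624 W.

Net gain ≈ 0.624 W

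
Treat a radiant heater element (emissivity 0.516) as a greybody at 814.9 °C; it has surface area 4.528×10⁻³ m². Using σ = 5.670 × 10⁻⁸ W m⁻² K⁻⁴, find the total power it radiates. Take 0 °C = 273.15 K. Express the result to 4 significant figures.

P ≈ 185.7 W

T = 814.9 °C + 273.15 = 1088.05 K.
Area A = 4.528×10⁻³ m².
P = εσAT⁴ = 0.516 × 5.670×10⁻⁸ × 4.528×10⁻³ × (1088.05)⁴ = 185.7 W.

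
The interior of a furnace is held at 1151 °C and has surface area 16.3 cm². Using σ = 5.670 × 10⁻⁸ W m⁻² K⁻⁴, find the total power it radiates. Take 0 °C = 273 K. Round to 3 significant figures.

T = 1151 °C + 273 = 1424 K.
Area A = 16.3 cm² = 1.63×10⁻³ m².
P = σAT⁴ = 5.670×10⁻⁸ × 1.63×10⁻³ × (1424)⁴ = 380 W.

P ≈ 380 W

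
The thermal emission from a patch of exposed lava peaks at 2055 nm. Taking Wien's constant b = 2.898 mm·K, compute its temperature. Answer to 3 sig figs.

Wien's law gives T = b/λ_max = (2.898×10⁻³ m·K)/(2.055×10⁻⁶ m) = 1.41×10³ K.

T ≈ 1.41×10³ K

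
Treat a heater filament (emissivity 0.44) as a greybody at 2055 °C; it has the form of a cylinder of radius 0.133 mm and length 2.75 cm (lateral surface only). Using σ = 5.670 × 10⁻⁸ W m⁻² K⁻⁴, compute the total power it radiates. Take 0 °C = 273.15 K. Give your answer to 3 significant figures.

T = 2055 °C + 273.15 = 2328.15 K.
Lateral area A = 2πrL = 2π×1.33×10⁻⁴×0.0275 = 2.29808×10⁻⁵ m².
P = εσAT⁴ = 0.44 × 5.670×10⁻⁸ × 2.29808×10⁻⁵ × (2328.15)⁴ = 16.8 W.

P ≈ 16.8 W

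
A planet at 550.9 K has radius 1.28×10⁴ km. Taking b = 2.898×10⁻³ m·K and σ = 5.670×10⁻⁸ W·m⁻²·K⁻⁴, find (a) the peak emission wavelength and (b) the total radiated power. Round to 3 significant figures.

(a) λ_max = b/T = 2.898×10⁻³/550.9 = 5.260×10⁻⁶ m = 5.26 μm.
Surface area A = 4πR² = 4π(1.28×10⁷ m)² = 2.05887×10¹⁵ m².
(b) P = σAT⁴ = 5.670×10⁻⁸×2.05887×10¹⁵×(550.9)⁴ = 1.08×10¹⁹ W.

λ_max ≈ 5.26 μm; P ≈ 1.08×10¹⁹ W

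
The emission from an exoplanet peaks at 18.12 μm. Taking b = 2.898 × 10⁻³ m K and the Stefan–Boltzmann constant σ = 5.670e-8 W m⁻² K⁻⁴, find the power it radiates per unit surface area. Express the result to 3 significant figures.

I ≈ 37.1 W/m²

Wien's law: T = b/λ_max = 2.898×10⁻³/1.812×10⁻⁵ = 159.934 K.
Then I = σT⁴ = 5.670×10⁻⁸×(159.934)⁴ = 37.1 W/m².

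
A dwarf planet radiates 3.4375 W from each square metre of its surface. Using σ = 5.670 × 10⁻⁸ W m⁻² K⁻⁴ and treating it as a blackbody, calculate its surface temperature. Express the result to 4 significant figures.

I = σT⁴, so T = (I/σ)^(1/4) = (3.4375/(5.670×10⁻⁸))^(1/4) = 88.24 K.

T ≈ 88.24 K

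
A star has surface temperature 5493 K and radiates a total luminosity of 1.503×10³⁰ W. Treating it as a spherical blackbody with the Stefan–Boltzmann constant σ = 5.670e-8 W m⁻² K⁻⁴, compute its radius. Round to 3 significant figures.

L = 4πR²σT⁴ ⇒ R = √(L/(4πσT⁴)).
σT⁴ = 5.16204×10⁷ W/m², so R = √(1.503×10³⁰/(4π×5.16204×10⁷)) = 4.81×10¹⁰ m.

R ≈ 4.81×10¹⁰ m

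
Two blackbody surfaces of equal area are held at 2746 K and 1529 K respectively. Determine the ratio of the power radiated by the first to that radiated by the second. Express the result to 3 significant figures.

With equal areas, P₁/P₂ = (T₁/T₂)⁴ = (2746/1529)⁴ = 10.4.

P₁/P₂ ≈ 10.4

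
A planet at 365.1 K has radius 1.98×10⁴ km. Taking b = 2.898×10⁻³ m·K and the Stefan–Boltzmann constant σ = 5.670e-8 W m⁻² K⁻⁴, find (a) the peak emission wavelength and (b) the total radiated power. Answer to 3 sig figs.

λ_max ≈ 7.94 μm; P ≈ 4.96×10¹⁸ W

(a) λ_max = b/T = 2.898×10⁻³/365.1 = 7.938×10⁻⁶ m = 7.94 μm.
Surface area A = 4πR² = 4π(1.98×10⁷ m)² = 4.92652×10¹⁵ m².
(b) P = σAT⁴ = 5.670×10⁻⁸×4.92652×10¹⁵×(365.1)⁴ = 4.96×10¹⁸ W.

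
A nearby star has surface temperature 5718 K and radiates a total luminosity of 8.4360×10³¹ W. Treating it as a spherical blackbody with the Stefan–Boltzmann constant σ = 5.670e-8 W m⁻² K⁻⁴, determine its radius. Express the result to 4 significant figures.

L = 4πR²σT⁴ ⇒ R = √(L/(4πσT⁴)).
σT⁴ = 6.06121×10⁷ W/m², so R = √(8.4360×10³¹/(4π×6.06121×10⁷)) = 3.328×10¹¹ m.

R ≈ 3.328×10¹¹ m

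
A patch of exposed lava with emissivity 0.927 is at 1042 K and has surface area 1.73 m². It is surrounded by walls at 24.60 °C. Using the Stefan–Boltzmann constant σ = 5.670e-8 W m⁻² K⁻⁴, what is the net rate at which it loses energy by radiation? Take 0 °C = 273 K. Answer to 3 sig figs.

Net loss ≈ 1.06×10⁵ W

Surroundings: T = 24.60 °C + 273 = 297.60 K.
Area A = 1.73 m².
Net radiated power P_net = εσA(T⁴ − T₀⁴) = 0.927×5.670×10⁻⁸×1.73×(1042⁴ − 297.60⁴).
T⁴ − T₀⁴ = 1.17888×10¹² − 7.84389×10⁹ = 1.17104×10¹² K⁴, so P_net = 1.06×10⁵ W.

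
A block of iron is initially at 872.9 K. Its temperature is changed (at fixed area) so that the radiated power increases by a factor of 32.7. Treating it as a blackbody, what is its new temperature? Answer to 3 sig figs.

T₂ ≈ 2.09×10³ K

P ∝ T⁴, so T₂/T₁ = (P₂/P₁)^(1/4) = (32.7)^(1/4) = 2.39132.
T₂ = 872.9 × 2.39132 = 2.09×10³ K.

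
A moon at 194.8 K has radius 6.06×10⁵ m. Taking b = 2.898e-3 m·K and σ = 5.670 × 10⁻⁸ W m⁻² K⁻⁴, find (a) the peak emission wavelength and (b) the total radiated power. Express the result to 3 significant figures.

λ_max ≈ 14.9 μm; P ≈ 3.77×10¹⁴ W

(a) λ_max = b/T = 2.898×10⁻³/194.8 = 1.488×10⁻⁵ m = 14.9 μm.
Surface area A = 4πR² = 4π(6.06×10⁵ m)² = 4.61482×10¹² m².
(b) P = σAT⁴ = 5.670×10⁻⁸×4.61482×10¹²×(194.8)⁴ = 3.77×10¹⁴ W.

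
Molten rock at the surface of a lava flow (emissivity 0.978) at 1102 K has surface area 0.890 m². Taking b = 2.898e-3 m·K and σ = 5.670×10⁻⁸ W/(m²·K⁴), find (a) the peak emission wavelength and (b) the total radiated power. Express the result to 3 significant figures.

(a) λ_max = b/T = 2.898×10⁻³/1102 = 2.630×10⁻⁶ m = 2.63 μm.
Area A = 0.890 m².
(b) P = εσAT⁴ = 0.978×5.670×10⁻⁸×0.890×(1102)⁴ = 7.28×10⁴ W.

λ_max ≈ 2.63 μm; P ≈ 7.28×10⁴ W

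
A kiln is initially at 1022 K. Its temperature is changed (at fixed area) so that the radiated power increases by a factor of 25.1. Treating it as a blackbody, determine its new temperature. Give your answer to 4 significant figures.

T₂ ≈ 2288 K

P ∝ T⁴, so T₂/T₁ = (P₂/P₁)^(1/4) = (25.1)^(1/4) = 2.23830.
T₂ = 1022 × 2.23830 = 2288 K.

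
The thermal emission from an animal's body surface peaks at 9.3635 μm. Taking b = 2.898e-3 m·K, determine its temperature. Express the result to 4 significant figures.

T ≈ 309.5 K

Wien's law gives T = b/λ_max = (2.898×10⁻³ m·K)/(9.3635×10⁻⁶ m) = 309.5 K.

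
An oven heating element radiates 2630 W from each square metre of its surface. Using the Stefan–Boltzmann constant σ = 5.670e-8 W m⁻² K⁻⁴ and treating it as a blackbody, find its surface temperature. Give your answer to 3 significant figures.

I = σT⁴, so T = (I/σ)^(1/4) = (2630/(5.670×10⁻⁸))^(1/4) = 464 K.

T ≈ 464 K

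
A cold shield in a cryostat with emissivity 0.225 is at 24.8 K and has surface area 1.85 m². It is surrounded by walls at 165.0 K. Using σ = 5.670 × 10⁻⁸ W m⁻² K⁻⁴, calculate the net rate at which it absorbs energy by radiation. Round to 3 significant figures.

Area A = 1.85 m².
Net radiated power P_net = εσA(T⁴ − T₀⁴) = 0.225×5.670×10⁻⁸×1.85×(24.8⁴ − 165.0⁴).
T⁴ − T₀⁴ = 3.78274×10⁵ − 7.41201×10⁸ = -7.40823×10⁸ K⁴, so P_net = -17.5 W — negative, meaning a net gain of 17.5 W.

Net gain ≈ 17.5 W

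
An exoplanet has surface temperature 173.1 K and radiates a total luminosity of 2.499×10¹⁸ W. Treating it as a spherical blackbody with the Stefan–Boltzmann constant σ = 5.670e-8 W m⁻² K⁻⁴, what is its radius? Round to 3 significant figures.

L = 4πR²σT⁴ ⇒ R = √(L/(4πσT⁴)).
σT⁴ = 50.9063 W/m², so R = √(2.499×10¹⁸/(4π×50.9063)) = 6.25×10⁷ m.

R ≈ 6.25×10⁷ m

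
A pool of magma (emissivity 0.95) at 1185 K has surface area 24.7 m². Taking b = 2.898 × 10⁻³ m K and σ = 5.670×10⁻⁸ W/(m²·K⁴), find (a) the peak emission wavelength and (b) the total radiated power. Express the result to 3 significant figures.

(a) λ_max = b/T = 2.898×10⁻³/1185 = 2.446×10⁻⁶ m = 2.45 μm.
Area A = 24.7 m².
(b) P = εσAT⁴ = 0.95×5.670×10⁻⁸×24.7×(1185)⁴ = 2.62×10⁶ W.

λ_max ≈ 2.45 μm; P ≈ 2.62×10⁶ W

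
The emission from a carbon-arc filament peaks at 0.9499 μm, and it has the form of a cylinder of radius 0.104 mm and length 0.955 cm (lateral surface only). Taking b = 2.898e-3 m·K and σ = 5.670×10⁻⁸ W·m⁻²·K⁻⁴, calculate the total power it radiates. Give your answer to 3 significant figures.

Wien's law: T = b/λ_max = 2.898×10⁻³/9.499×10⁻⁷ = 3050.85 K.
Lateral area A = 2πrL = 2π×1.04×10⁻⁴×9.55×10⁻³ = 6.24046×10⁻⁶ m².
Then P = σAT⁴ = 5.670×10⁻⁸×6.24046×10⁻⁶×(3050.85)⁴ = 30.7 W.

P ≈ 30.7 W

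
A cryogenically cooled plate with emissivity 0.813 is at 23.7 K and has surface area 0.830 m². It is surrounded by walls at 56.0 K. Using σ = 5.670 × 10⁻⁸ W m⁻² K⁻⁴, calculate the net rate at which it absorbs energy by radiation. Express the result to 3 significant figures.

Area A = 0.830 m².
Net radiated power P_net = εσA(T⁴ − T₀⁴) = 0.813×5.670×10⁻⁸×0.830×(23.7⁴ − 56.0⁴).
T⁴ − T₀⁴ = 3.15496×10⁵ − 9.83450×10⁶ = -9.51900×10⁶ K⁴, so P_net = -0.364 W — negative, meaning a net gain of 0.364 W.

Net gain ≈ 0.364 W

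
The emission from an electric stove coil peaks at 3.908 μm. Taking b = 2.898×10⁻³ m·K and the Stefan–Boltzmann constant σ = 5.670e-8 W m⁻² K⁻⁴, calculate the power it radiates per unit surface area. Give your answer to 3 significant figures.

I ≈ 1.71×10⁴ W/m²

Wien's law: T = b/λ_max = 2.898×10⁻³/3.908×10⁻⁶ = 741.556 K.
Then I = σT⁴ = 5.670×10⁻⁸×(741.556)⁴ = 1.71×10⁴ W/m².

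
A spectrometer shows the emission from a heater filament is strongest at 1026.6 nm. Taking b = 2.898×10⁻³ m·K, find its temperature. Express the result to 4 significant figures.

Wien's law gives T = b/λ_max = (2.898×10⁻³ m·K)/(1.0266×10⁻⁶ m) = 2823 K.

T ≈ 2823 K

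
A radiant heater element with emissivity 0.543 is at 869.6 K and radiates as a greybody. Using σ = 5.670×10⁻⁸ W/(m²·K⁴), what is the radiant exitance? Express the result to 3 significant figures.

Stefan–Boltzmann: I = εσT⁴ = 0.543 × 5.670×10⁻⁸ × (869.6)⁴ = 1.76×10⁴ W/m².

I ≈ 1.76×10⁴ W/m²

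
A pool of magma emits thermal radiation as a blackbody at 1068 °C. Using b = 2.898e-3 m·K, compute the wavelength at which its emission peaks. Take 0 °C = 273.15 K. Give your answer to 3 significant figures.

T = 1068 °C + 273.15 = 1341.15 K.
Wien's displacement law: λ_max = b/T = (2.898×10⁻³ m·K)/(1341.15 K) = 2.161×10⁻⁶ m.
That is 2.16×10³ nm, in the infrared range.

λ_max ≈ 2.16×10³ nm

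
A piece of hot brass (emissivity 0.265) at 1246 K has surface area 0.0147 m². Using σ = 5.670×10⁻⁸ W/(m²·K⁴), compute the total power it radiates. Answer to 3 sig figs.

Area A = 0.0147 m².
P = εσAT⁴ = 0.265 × 5.670×10⁻⁸ × 0.0147 × (1246)⁴ = 532 W.

P ≈ 532 W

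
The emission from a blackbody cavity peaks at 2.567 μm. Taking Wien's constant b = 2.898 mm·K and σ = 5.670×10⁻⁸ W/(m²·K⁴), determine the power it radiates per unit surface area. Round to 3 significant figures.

I ≈ 9.21×10⁴ W/m²

Wien's law: T = b/λ_max = 2.898×10⁻³/2.567×10⁻⁶ = 1128.94 K.
Then I = σT⁴ = 5.670×10⁻⁸×(1128.94)⁴ = 9.21×10⁴ W/m².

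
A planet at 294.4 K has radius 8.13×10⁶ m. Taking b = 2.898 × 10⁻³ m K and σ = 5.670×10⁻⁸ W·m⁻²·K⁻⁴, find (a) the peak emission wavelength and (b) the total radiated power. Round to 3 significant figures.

λ_max ≈ 9.84 μm; P ≈ 3.54×10¹⁷ W

(a) λ_max = b/T = 2.898×10⁻³/294.4 = 9.844×10⁻⁶ m = 9.84 μm.
Surface area A = 4πR² = 4π(8.13×10⁶ m)² = 8.30598×10¹⁴ m².
(b) P = σAT⁴ = 5.670×10⁻⁸×8.30598×10¹⁴×(294.4)⁴ = 3.54×10¹⁷ W.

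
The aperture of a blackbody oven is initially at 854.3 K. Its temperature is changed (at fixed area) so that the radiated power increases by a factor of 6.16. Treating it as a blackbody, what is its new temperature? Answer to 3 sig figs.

T₂ ≈ 1.35×10³ K

P ∝ T⁴, so T₂/T₁ = (P₂/P₁)^(1/4) = (6.16)^(1/4) = 1.57542.
T₂ = 854.3 × 1.57542 = 1.35×10³ K.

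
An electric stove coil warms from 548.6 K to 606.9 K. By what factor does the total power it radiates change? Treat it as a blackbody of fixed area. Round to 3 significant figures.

P ∝ T⁴, so P₂/P₁ = (T₂/T₁)⁴ = (606.9/548.6)⁴ = (1.10627)⁴ = 1.50.

P₂/P₁ ≈ 1.50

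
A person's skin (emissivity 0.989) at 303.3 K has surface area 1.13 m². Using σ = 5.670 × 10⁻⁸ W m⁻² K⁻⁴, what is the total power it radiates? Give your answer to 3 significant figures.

P ≈ 536 W

Area A = 1.13 m².
P = εσAT⁴ = 0.989 × 5.670×10⁻⁸ × 1.13 × (303.3)⁴ = 536 W.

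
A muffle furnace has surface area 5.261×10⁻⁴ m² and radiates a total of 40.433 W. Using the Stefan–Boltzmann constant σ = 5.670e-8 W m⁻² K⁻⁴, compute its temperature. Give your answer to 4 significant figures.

Area A = 5.261×10⁻⁴ m².
P = σAT⁴ ⇒ T = (P/(σA))^(1/4) = (40.433/(5.670×10⁻⁸×5.261×10⁻⁴))^(1/4) = 1079 K.

T ≈ 1079 K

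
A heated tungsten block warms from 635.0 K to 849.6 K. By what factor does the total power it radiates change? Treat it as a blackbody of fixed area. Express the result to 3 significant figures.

P₂/P₁ ≈ 3.20

P ∝ T⁴, so P₂/P₁ = (T₂/T₁)⁴ = (849.6/635.0)⁴ = (1.33795)⁴ = 3.20.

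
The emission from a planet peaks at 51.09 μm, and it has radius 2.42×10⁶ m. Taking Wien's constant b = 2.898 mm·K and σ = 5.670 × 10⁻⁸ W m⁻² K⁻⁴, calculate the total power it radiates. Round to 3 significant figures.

P ≈ 4.32×10¹³ W

Wien's law: T = b/λ_max = 2.898×10⁻³/5.109×10⁻⁵ = 56.7234 K.
Surface area A = 4πR² = 4π(2.42×10⁶ m)² = 7.35937×10¹³ m².
Then P = σAT⁴ = 5.670×10⁻⁸×7.35937×10¹³×(56.7234)⁴ = 4.32×10¹³ W.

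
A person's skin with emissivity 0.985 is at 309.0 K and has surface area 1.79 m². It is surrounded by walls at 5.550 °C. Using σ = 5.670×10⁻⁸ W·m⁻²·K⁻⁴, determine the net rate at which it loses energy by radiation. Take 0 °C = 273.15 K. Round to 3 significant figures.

Surroundings: T = 5.550 °C + 273.15 = 278.700 K.
Area A = 1.79 m².
Net radiated power P_net = εσA(T⁴ − T₀⁴) = 0.985×5.670×10⁻⁸×1.79×(309.0⁴ − 278.700⁴).
T⁴ − T₀⁴ = 9.11662×10⁹ − 6.03320×10⁹ = 3.08342×10⁹ K⁴, so P_net = 308 W.

Net loss ≈ 308 W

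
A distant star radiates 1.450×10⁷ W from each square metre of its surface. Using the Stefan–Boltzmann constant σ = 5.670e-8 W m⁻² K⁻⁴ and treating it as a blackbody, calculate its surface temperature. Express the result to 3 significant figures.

T ≈ 4.00×10³ K

I = σT⁴, so T = (I/σ)^(1/4) = (1.450×10⁷/(5.670×10⁻⁸))^(1/4) = 4.00×10³ K.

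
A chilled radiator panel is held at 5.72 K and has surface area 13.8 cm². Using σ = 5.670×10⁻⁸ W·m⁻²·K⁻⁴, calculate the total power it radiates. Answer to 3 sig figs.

P ≈ 8.38×10⁻⁸ W

Area A = 13.8 cm² = 1.38×10⁻³ m².
P = σAT⁴ = 5.670×10⁻⁸ × 1.38×10⁻³ × (5.72)⁴ = 8.38×10⁻⁸ W.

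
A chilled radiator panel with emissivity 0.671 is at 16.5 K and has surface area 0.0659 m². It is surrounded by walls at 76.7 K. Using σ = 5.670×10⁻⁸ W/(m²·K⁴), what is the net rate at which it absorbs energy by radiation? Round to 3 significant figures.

Net gain ≈ 0.0866 W

Area A = 0.0659 m².
Net radiated power P_net = εσA(T⁴ − T₀⁴) = 0.671×5.670×10⁻⁸×0.0659×(16.5⁴ − 76.7⁴).
T⁴ − T₀⁴ = 74120.1 − 3.46084×10⁷ = -3.45343×10⁷ K⁴, so P_net = -0.0866 W — negative, meaning a net gain of 0.0866 W.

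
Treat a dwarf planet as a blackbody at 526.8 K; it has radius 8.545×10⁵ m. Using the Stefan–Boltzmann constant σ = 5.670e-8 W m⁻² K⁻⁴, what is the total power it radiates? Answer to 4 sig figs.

Surface area A = 4πR² = 4π(8.545×10⁵ m)² = 9.17559×10¹² m².
P = σAT⁴ = 5.670×10⁻⁸ × 9.17559×10¹² × (526.8)⁴ = 4.007×10¹⁶ W.

P ≈ 4.007×10¹⁶ W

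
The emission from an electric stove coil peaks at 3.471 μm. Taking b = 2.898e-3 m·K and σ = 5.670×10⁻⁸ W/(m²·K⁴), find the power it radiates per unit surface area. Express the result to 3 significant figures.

I ≈ 2.76×10⁴ W/m²

Wien's law: T = b/λ_max = 2.898×10⁻³/3.471×10⁻⁶ = 834.918 K.
Then I = σT⁴ = 5.670×10⁻⁸×(834.918)⁴ = 2.76×10⁴ W/m².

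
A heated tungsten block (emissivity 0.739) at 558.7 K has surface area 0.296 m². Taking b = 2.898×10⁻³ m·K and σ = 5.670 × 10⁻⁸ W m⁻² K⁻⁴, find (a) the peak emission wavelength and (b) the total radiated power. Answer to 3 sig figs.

λ_max ≈ 5.19 μm; P ≈ 1.21×10³ W

(a) λ_max = b/T = 2.898×10⁻³/558.7 = 5.187×10⁻⁶ m = 5.19 μm.
Area A = 0.296 m².
(b) P = εσAT⁴ = 0.739×5.670×10⁻⁸×0.296×(558.7)⁴ = 1.21×10³ W.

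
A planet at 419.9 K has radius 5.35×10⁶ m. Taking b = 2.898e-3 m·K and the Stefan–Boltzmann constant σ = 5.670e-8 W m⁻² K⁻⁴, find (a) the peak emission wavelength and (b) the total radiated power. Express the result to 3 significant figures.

(a) λ_max = b/T = 2.898×10⁻³/419.9 = 6.902×10⁻⁶ m = 6.90 μm.
Surface area A = 4πR² = 4π(5.35×10⁶ m)² = 3.59681×10¹⁴ m².
(b) P = σAT⁴ = 5.670×10⁻⁸×3.59681×10¹⁴×(419.9)⁴ = 6.34×10¹⁷ W.

λ_max ≈ 6.90 μm; P ≈ 6.34×10¹⁷ W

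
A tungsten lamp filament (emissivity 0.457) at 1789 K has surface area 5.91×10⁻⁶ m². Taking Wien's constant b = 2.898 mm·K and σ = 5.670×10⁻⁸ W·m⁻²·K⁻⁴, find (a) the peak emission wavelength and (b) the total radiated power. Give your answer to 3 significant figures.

λ_max ≈ 1.62×10³ nm; P ≈ 1.57 W

(a) λ_max = b/T = 2.898×10⁻³/1789 = 1.620×10⁻⁶ m = 1.62×10³ nm.
Area A = 5.91×10⁻⁶ m².
(b) P = εσAT⁴ = 0.457×5.670×10⁻⁸×5.91×10⁻⁶×(1789)⁴ = 1.57 W.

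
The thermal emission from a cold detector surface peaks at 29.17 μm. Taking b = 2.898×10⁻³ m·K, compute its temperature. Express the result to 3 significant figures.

T ≈ 99.3 K

Wien's law gives T = b/λ_max = (2.898×10⁻³ m·K)/(2.917×10⁻⁵ m) = 99.3 K.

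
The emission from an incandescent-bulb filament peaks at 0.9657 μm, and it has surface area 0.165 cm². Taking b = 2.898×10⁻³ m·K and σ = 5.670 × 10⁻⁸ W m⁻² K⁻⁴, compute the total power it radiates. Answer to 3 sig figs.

Wien's law: T = b/λ_max = 2.898×10⁻³/9.657×10⁻⁷ = 3000.93 K.
Area A = 0.165 cm² = 1.65×10⁻⁵ m².
Then P = σAT⁴ = 5.670×10⁻⁸×1.65×10⁻⁵×(3000.93)⁴ = 75.9 W.

P ≈ 75.9 W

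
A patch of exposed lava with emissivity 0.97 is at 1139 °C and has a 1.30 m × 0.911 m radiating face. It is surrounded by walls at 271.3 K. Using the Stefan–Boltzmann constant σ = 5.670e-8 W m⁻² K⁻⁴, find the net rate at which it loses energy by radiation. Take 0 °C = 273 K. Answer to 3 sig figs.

Net loss ≈ 2.59×10⁵ W

T = 1139 °C + 273 = 1412 K.
Area A = 1.30 × 0.911 = 1.1843 m².
Net radiated power P_net = εσA(T⁴ − T₀⁴) = 0.97×5.670×10⁻⁸×1.1843×(1412⁴ − 271.3⁴).
T⁴ − T₀⁴ = 3.97502×10¹² − 5.41750×10⁹ = 3.96960×10¹² K⁴, so P_net = 2.59×10⁵ W.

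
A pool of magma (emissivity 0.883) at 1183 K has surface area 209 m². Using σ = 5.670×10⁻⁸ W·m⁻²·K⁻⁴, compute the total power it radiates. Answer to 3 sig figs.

P ≈ 2.05×10⁷ W

Area A = 209 m².
P = εσAT⁴ = 0.883 × 5.670×10⁻⁸ × 209 × (1183)⁴ = 2.05×10⁷ W.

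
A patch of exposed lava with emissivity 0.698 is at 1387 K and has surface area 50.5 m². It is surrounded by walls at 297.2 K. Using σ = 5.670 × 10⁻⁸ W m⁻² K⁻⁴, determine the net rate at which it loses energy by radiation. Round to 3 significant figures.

Area A = 50.5 m².
Net radiated power P_net = εσA(T⁴ − T₀⁴) = 0.698×5.670×10⁻⁸×50.5×(1387⁴ − 297.2⁴).
T⁴ − T₀⁴ = 3.70089×10¹² − 7.80181×10⁹ = 3.69309×10¹² K⁴, so P_net = 7.38×10⁶ W.

Net loss ≈ 7.38×10⁶ W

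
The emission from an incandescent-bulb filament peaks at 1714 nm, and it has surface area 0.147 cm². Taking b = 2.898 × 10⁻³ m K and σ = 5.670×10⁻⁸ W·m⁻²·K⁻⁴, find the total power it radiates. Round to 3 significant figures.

P ≈ 6.81 W

Wien's law: T = b/λ_max = 2.898×10⁻³/1.714×10⁻⁶ = 1690.78 K.
Area A = 0.147 cm² = 1.47×10⁻⁵ m².
Then P = σAT⁴ = 5.670×10⁻⁸×1.47×10⁻⁵×(1690.78)⁴ = 6.81 W.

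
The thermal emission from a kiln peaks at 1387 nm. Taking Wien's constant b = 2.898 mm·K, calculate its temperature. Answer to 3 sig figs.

T ≈ 2.09×10³ K

Wien's law gives T = b/λ_max = (2.898×10⁻³ m·K)/(1.387×10⁻⁶ m) = 2.09×10³ K.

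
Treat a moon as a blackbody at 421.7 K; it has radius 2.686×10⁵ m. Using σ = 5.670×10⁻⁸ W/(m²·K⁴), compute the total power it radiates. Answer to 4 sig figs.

Surface area A = 4πR² = 4π(2.686×10⁵ m)² = 9.06613×10¹¹ m².
P = σAT⁴ = 5.670×10⁻⁸ × 9.06613×10¹¹ × (421.7)⁴ = 1.626×10¹⁵ W.

P ≈ 1.626×10¹⁵ W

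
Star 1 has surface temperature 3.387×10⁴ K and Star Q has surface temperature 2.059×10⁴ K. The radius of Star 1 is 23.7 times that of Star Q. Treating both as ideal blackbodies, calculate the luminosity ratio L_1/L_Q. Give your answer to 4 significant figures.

L_1/L_Q ≈ 4113

L ∝ R²T⁴, so L_1/L_Q = (R_1/R_Q)²(T_1/T_Q)⁴ = (23.7)² × (3.387×10⁴/2.059×10⁴)⁴ = 561.69 × 7.32210 = 4113.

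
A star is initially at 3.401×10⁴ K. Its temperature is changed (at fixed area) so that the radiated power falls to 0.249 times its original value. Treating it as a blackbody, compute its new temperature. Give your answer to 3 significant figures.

P ∝ T⁴, so T₂/T₁ = (P₂/P₁)^(1/4) = (0.249)^(1/4) = 0.706399.
T₂ = 3.401×10⁴ × 0.706399 = 2.40×10⁴ K.

T₂ ≈ 2.40×10⁴ K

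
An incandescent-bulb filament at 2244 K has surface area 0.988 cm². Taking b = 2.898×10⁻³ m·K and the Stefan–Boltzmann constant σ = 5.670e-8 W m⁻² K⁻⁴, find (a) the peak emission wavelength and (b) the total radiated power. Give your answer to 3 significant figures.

(a) λ_max = b/T = 2.898×10⁻³/2244 = 1.291×10⁻⁶ m = 1.29 μm.
Area A = 0.988 cm² = 9.88×10⁻⁵ m².
(b) P = σAT⁴ = 5.670×10⁻⁸×9.88×10⁻⁵×(2244)⁴ = 142 W.

λ_max ≈ 1.29 μm; P ≈ 142 W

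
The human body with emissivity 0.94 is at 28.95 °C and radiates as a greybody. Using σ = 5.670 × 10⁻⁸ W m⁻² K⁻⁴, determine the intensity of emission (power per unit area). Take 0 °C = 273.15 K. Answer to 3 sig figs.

T = 28.95 °C + 273.15 = 302.10 K.
Stefan–Boltzmann: I = εσT⁴ = 0.94 × 5.670×10⁻⁸ × (302.10)⁴ = 444 W/m².

I ≈ 444 W/m²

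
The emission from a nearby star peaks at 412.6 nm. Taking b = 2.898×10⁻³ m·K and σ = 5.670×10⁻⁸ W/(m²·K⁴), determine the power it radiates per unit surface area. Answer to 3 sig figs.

I ≈ 1.38×10⁸ W/m²

Wien's law: T = b/λ_max = 2.898×10⁻³/4.126×10⁻⁷ = 7023.75 K.
Then I = σT⁴ = 5.670×10⁻⁸×(7023.75)⁴ = 1.38×10⁸ W/m².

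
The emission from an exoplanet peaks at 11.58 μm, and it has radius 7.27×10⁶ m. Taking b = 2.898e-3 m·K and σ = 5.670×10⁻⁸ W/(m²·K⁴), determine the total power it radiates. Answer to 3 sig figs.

Wien's law: T = b/λ_max = 2.898×10⁻³/1.158×10⁻⁵ = 250.259 K.
Surface area A = 4πR² = 4π(7.27×10⁶ m)² = 6.64169×10¹⁴ m².
Then P = σAT⁴ = 5.670×10⁻⁸×6.64169×10¹⁴×(250.259)⁴ = 1.48×10¹⁷ W.

P ≈ 1.48×10¹⁷ W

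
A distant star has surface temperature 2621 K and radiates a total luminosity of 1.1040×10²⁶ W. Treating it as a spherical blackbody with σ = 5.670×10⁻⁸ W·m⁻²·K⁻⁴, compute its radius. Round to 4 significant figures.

L = 4πR²σT⁴ ⇒ R = √(L/(4πσT⁴)).
σT⁴ = 2.67578×10⁶ W/m², so R = √(1.1040×10²⁶/(4π×2.67578×10⁶)) = 1.812×10⁹ m.

R ≈ 1.812×10⁹ m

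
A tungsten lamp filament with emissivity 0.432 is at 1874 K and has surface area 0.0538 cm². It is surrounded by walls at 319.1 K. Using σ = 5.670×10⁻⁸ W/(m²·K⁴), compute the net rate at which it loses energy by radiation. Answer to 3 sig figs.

Net loss ≈ 1.62 W

Area A = 0.0538 cm² = 5.38×10⁻⁶ m².
Net radiated power P_net = εσA(T⁴ − T₀⁴) = 0.432×5.670×10⁻⁸×5.38×10⁻⁶×(1874⁴ − 319.1⁴).
T⁴ − T₀⁴ = 1.23333×10¹³ − 1.03683×10¹⁰ = 1.23229×10¹³ K⁴, so P_net = 1.62 W.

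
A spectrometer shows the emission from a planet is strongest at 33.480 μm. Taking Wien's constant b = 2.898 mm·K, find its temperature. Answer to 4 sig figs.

Wien's law gives T = b/λ_max = (2.898×10⁻³ m·K)/(3.3480×10⁻⁵ m) = 86.56 K.

T ≈ 86.56 K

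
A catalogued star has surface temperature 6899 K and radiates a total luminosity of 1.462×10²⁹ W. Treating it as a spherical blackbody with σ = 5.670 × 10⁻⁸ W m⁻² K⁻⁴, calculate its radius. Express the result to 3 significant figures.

L = 4πR²σT⁴ ⇒ R = √(L/(4πσT⁴)).
σT⁴ = 1.28448×10⁸ W/m², so R = √(1.462×10²⁹/(4π×1.28448×10⁸)) = 9.52×10⁹ m.

R ≈ 9.52×10⁹ m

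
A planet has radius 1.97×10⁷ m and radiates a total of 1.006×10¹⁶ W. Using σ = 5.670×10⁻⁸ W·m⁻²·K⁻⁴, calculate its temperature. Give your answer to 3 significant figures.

T ≈ 77.7 K

Surface area A = 4πR² = 4π(1.97×10⁷ m)² = 4.87688×10¹⁵ m².
P = σAT⁴ ⇒ T = (P/(σA))^(1/4) = (1.006×10¹⁶/(5.670×10⁻⁸×4.87688×10¹⁵))^(1/4) = 77.7 K.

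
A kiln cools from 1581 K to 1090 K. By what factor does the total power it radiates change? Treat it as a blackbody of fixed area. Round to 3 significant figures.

P₂/P₁ ≈ 0.226

P ∝ T⁴, so P₂/P₁ = (T₂/T₁)⁴ = (1090/1581)⁴ = (0.689437)⁴ = 0.226.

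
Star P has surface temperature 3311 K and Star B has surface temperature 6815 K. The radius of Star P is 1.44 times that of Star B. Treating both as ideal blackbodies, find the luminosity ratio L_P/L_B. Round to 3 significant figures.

L_P/L_B ≈ 0.116

L ∝ R²T⁴, so L_P/L_B = (R_P/R_B)²(T_P/T_B)⁴ = (1.44)² × (3311/6815)⁴ = 2.0736 × 0.0557151 = 0.116.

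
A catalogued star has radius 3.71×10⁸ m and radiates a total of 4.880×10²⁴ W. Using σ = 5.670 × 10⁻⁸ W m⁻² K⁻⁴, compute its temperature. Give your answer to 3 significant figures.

Surface area A = 4πR² = 4π(3.71×10⁸ m)² = 1.72965×10¹⁸ m².
P = σAT⁴ ⇒ T = (P/(σA))^(1/4) = (4.880×10²⁴/(5.670×10⁻⁸×1.72965×10¹⁸))^(1/4) = 2.66×10³ K.

T ≈ 2.66×10³ K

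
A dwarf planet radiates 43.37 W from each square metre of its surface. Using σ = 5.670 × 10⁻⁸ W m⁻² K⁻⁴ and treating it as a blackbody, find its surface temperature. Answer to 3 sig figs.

I = σT⁴, so T = (I/σ)^(1/4) = (43.37/(5.670×10⁻⁸))^(1/4) = 166 K.

T ≈ 166 K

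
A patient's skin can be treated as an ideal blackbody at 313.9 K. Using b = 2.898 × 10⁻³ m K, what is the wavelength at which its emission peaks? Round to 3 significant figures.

λ_max ≈ 9.23 μm

Wien's displacement law: λ_max = b/T = (2.898×10⁻³ m·K)/(313.9 K) = 9.232×10⁻⁶ m.
That is 9.23 μm, in the infrared range.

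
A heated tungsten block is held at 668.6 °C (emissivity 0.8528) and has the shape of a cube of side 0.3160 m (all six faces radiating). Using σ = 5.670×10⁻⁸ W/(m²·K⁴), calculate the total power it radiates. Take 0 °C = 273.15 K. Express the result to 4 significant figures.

T = 668.6 °C + 273.15 = 941.75 K.
Area A = 6s² = 6×(0.3160 m)² = 0.599136 m².
P = εσAT⁴ = 0.8528 × 5.670×10⁻⁸ × 0.599136 × (941.75)⁴ = 2.279×10⁴ W.

P ≈ 2.279×10⁴ W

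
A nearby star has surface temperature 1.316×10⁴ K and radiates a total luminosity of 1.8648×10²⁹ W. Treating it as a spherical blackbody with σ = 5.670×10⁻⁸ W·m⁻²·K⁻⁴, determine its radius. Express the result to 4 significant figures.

L = 4πR²σT⁴ ⇒ R = √(L/(4πσT⁴)).
σT⁴ = 1.70062×10⁹ W/m², so R = √(1.8648×10²⁹/(4π×1.70062×10⁹)) = 2.954×10⁹ m.

R ≈ 2.954×10⁹ m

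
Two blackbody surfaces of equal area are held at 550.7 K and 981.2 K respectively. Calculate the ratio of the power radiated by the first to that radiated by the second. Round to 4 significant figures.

P₁/P₂ ≈ 0.09923

With equal areas, P₁/P₂ = (T₁/T₂)⁴ = (550.7/981.2)⁴ = 0.09923.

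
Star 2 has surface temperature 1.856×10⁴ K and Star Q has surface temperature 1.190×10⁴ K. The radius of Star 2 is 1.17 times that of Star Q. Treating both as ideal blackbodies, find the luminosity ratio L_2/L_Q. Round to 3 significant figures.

L_2/L_Q ≈ 8.10

L ∝ R²T⁴, so L_2/L_Q = (R_2/R_Q)²(T_2/T_Q)⁴ = (1.17)² × (1.856×10⁴/1.190×10⁴)⁴ = 1.3689 × 5.91731 = 8.10.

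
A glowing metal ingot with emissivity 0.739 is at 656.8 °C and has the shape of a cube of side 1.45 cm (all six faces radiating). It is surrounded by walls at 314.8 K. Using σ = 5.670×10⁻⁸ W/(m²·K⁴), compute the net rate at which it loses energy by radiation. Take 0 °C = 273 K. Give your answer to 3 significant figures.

T = 656.8 °C + 273 = 929.8 K.
Area A = 6s² = 6×(0.0145 m)² = 1.2615×10⁻³ m².
Net radiated power P_net = εσA(T⁴ − T₀⁴) = 0.739×5.670×10⁻⁸×1.2615×10⁻³×(929.8⁴ − 314.8⁴).
T⁴ − T₀⁴ = 7.47409×10¹¹ − 9.82062×10⁹ = 7.37588×10¹¹ K⁴, so P_net = 39.0 W.

Net loss ≈ 39.0 W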